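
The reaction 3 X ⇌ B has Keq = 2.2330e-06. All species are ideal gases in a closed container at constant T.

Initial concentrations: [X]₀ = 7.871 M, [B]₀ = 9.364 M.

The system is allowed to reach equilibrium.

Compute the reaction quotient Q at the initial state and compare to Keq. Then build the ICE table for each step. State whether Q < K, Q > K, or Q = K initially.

Q₀ = 0.0192; Q > K (proceeds reverse)

Q₀ = 0.0192 vs Keq = 2.2330e-06 ⇒ Q>K, reverse
Step 1:
                    X           B
  init          7.871       9.364
  Δ             27.79      -9.263
  eq            35.66      0.1013
  solve Keq expr → x = -9.263; check Q = 2.2330e-06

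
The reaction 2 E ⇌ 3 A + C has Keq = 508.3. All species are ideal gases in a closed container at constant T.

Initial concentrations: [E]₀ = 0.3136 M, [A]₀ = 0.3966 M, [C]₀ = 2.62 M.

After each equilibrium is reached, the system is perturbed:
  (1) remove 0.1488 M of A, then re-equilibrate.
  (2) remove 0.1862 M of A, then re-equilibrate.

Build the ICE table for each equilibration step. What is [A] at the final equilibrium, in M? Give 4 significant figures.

Q₀ = 1.662 vs Keq = 508.3 ⇒ Q<K, forward
Step 1:
                   E          A          C
  Initial     0.3136     0.3966       2.62
  Change      -0.262      0.393      0.131
  Equil      0.05162     0.7896      2.751
  solve Keq expr → x = 0.131; check Q = 508.3
Then remove 0.1488 M of A.
Step 2:
                   E          A          C
  Initial    0.05162     0.6408      2.751
  Change    -0.01221    0.01831   0.006104
  Equil      0.03941     0.6591      2.757
  solve Keq expr → x = 0.006104; check Q = 508.3
Then remove 0.1862 M of A.
Step 3:
                   E          A          C
  Initial    0.03941     0.4729      2.757
  Change    -0.01383    0.02075   0.006916
  Equil      0.02558     0.4936      2.764
  solve Keq expr → x = 0.006916; check Q = 508.3

[A]_eq = 0.4936 M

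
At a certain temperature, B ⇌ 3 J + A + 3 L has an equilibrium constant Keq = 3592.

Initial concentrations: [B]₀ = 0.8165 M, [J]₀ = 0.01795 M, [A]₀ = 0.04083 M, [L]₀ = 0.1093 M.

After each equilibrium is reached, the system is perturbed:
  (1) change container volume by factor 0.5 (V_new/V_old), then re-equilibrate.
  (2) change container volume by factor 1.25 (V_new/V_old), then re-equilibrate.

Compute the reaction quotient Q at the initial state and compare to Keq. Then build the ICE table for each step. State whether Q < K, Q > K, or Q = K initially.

Q₀ = 3.7764e-10 vs Keq = 3592 ⇒ Q<K, forward
Step 1:
                  B         J         A         L
  Initial    0.8165   0.01795   0.04083    0.1093
  Change    -0.7745     2.324    0.7745     2.324
  Equil     0.04197     2.342    0.8154     2.433
  solve Keq expr → x = 0.7745; check Q = 3592
Then change container volume by factor 0.5 (V_new/V_old).
Step 2:
                  B         J         A         L
  Initial   0.08393     4.683     1.631     4.866
  Change     0.4488    -1.346   -0.4488    -1.346
  Equil      0.5328     3.337     1.182     3.519
  solve Keq expr → x = -0.4488; check Q = 3592
Then change container volume by factor 1.25 (V_new/V_old).
Step 3:
                  B         J         A         L
  Initial    0.4262     2.669    0.9455     2.815
  Change    -0.1348    0.4043    0.1348    0.4043
  Equil      0.2915     3.074      1.08      3.22
  solve Keq expr → x = 0.1348; check Q = 3592

Q₀ = 3.7764e-10; Q < K (proceeds forward)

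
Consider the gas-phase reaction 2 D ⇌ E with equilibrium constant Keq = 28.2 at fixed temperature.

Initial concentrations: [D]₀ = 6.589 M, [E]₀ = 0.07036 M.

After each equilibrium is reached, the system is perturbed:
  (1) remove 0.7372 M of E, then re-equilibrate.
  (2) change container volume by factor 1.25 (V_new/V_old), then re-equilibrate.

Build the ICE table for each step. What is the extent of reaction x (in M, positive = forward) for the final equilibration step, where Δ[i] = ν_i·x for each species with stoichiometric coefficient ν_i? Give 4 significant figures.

x = -0.01355 M

Q₀ = 0.001621 vs Keq = 28.2 ⇒ Q<K, forward
Step 1:
                    D           E
  Initial       6.589     0.07036
  Change       -6.252       3.126
  Equil        0.3367       3.197
  solve Keq expr → x = 3.126; check Q = 28.2
Then remove 0.7372 M of E.
Step 2:
                    D           E
  Initial      0.3367       2.459
  Change     -0.04016     0.02008
  Equil        0.2965       2.479
  solve Keq expr → x = 0.02008; check Q = 28.2
Then change container volume by factor 1.25 (V_new/V_old).
Step 3:
                    D           E
  Initial      0.2372       1.984
  Change      0.02709    -0.01355
  Equil        0.2643        1.97
  solve Keq expr → x = -0.01355; check Q = 28.2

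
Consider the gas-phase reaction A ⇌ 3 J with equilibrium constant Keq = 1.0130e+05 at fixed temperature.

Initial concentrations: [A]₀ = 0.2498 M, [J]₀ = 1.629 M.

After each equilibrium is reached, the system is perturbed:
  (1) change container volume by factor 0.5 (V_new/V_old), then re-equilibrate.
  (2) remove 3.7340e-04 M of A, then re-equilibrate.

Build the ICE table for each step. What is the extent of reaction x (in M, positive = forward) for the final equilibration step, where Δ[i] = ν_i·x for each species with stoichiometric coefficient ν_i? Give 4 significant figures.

x = -3.7265e-04 M

Q₀ = 17.3 vs Keq = 1.0130e+05 ⇒ Q<K, forward
Step 1:
                  A         J
  I          0.2498     1.629
  C         -0.2497     0.749
  E       1.3275e-04     2.378
  solve Keq expr → x = 0.2497; check Q = 1.0130e+05
Then change container volume by factor 0.5 (V_new/V_old).
Step 2:
                  A         J
  I       2.6550e-04     4.756
  C       7.9489e-04 -0.002385
  E         0.00106     4.754
  solve Keq expr → x = -7.9489e-04; check Q = 1.0130e+05
Then remove 3.7340e-04 M of A.
Step 3:
                  A         J
  I       6.8699e-04     4.754
  C       3.7265e-04 -0.001118
  E         0.00106     4.753
  solve Keq expr → x = -3.7265e-04; check Q = 1.0130e+05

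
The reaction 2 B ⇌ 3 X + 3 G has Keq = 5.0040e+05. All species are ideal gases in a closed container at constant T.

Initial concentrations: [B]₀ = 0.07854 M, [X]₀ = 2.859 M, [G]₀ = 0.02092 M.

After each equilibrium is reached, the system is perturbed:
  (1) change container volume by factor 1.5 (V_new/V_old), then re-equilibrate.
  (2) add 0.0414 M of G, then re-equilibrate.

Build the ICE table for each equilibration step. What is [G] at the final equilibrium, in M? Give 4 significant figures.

Q₀ = 0.03469 vs Keq = 5.0040e+05 ⇒ Q<K, forward
Step 1:
                  B         X         G
  Initial   0.07854     2.859   0.02092
  Change   -0.07817    0.1173    0.1173
  Equil   3.7280e-04     2.976    0.1382
  solve Keq expr → x = 0.03908; check Q = 5.0040e+05
Then change container volume by factor 1.5 (V_new/V_old).
Step 2:
                  B         X         G
  Initial 2.4853e-04     1.984   0.09211
  Change  -1.3768e-04 2.0652e-04 2.0652e-04
  Equil   1.1085e-04     1.984   0.09232
  solve Keq expr → x = 6.8842e-05; check Q = 5.0040e+05
Then add 0.0414 M of G.
Step 3:
                  B         X         G
  Initial 1.1085e-04     1.984    0.1337
  Change  8.2098e-05 -1.2315e-04 -1.2315e-04
  Equil   1.9294e-04     1.984    0.1336
  solve Keq expr → x = -4.1049e-05; check Q = 5.0040e+05

[G]_eq = 0.1336 M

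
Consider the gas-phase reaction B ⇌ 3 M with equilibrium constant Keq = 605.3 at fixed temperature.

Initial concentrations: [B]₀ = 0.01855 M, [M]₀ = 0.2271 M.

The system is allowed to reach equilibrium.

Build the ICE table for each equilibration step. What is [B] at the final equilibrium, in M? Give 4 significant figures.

Q₀ = 0.6314 vs Keq = 605.3 ⇒ Q<K, forward
Step 1:
                  B         M
  init      0.01855    0.2271
  Δ        -0.01851   0.05554
  eq      3.7301e-05    0.2826
  solve Keq expr → x = 0.01851; check Q = 605.3

[B]_eq = 3.7301e-05 M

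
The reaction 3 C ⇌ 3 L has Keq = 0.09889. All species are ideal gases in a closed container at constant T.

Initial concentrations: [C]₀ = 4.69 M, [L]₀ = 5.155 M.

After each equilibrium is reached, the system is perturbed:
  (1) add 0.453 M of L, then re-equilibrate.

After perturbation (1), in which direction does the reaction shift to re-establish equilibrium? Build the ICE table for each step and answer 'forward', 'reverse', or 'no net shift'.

Direction: reverse

Q₀ = 1.328 vs Keq = 0.09889 ⇒ Q>K, reverse
Step 1:
                  C         L
  Initial      4.69     5.155
  Change      2.042    -2.042
  Equil       6.732     3.113
  solve Keq expr → x = -0.6806; check Q = 0.09889
Then add 0.453 M of L.
Step 2:
                  C         L
  Initial     6.732     3.566
  Change     0.3098   -0.3098
  Equil       7.042     3.256
  solve Keq expr → x = -0.1033; check Q = 0.09889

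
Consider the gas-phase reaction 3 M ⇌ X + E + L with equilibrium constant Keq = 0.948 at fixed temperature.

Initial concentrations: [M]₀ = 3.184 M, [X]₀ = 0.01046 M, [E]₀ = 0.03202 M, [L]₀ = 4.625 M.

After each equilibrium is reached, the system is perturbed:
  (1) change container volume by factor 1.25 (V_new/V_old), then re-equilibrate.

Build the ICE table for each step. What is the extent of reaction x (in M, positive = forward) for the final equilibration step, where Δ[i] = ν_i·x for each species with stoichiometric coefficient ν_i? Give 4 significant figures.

x = 0 M

Q₀ = 4.7989e-05 vs Keq = 0.948 ⇒ Q<K, forward
Step 1:
                    M           X           E           L
  I             3.184     0.01046     0.03202       4.625
  C            -1.866       0.622       0.622       0.622
  E             1.318      0.6325       0.654       5.247
  solve Keq expr → x = 0.622; check Q = 0.948
Then change container volume by factor 1.25 (V_new/V_old).
Step 2:
                    M           X           E           L
  I             1.054       0.506      0.5232       4.198
  C                 0           0           0           0
  E             1.054       0.506      0.5232       4.198
  solve Keq expr → x = 0; check Q = 0.948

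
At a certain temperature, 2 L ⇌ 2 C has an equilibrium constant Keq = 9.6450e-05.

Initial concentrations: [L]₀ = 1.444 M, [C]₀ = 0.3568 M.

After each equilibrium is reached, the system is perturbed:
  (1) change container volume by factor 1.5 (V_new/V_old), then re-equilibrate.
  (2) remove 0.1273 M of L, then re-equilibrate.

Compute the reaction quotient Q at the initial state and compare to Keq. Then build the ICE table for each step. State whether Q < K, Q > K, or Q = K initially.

Q₀ = 0.06105 vs Keq = 9.6450e-05 ⇒ Q>K, reverse
Step 1:
                   L          C
  Initial      1.444     0.3568
  Change      0.3393    -0.3393
  Equil        1.783    0.01751
  solve Keq expr → x = -0.1696; check Q = 9.6450e-05
Then change container volume by factor 1.5 (V_new/V_old).
Step 2:
                   L          C
  Initial      1.189    0.01168
  Change           0          0
  Equil        1.189    0.01168
  solve Keq expr → x = 0; check Q = 9.6450e-05
Then remove 0.1273 M of L.
Step 3:
                   L          C
  Initial      1.062    0.01168
  Change    0.001238  -0.001238
  Equil        1.063    0.01044
  solve Keq expr → x = -6.1902e-04; check Q = 9.6450e-05

Q₀ = 0.06105; Q > K (proceeds reverse)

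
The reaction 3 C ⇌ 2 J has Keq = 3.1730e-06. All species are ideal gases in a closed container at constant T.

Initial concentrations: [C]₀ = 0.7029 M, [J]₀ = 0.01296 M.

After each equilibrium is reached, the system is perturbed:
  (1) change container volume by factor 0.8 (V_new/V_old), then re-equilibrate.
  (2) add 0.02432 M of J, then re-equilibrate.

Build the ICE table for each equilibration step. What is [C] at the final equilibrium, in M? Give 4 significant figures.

[C]_eq = 0.937 M

Q₀ = 4.8365e-04 vs Keq = 3.1730e-06 ⇒ Q>K, reverse
Step 1:
                    C           J
  I            0.7029     0.01296
  C           0.01781    -0.01187
  E            0.7207     0.00109
  solve Keq expr → x = -0.005935; check Q = 3.1730e-06
Then change container volume by factor 0.8 (V_new/V_old).
Step 2:
                    C           J
  I            0.9009    0.001362
  C       -2.4029e-04  1.6019e-04
  E            0.9006    0.001523
  solve Keq expr → x = 8.0096e-05; check Q = 3.1730e-06
Then add 0.02432 M of J.
Step 3:
                    C           J
  I            0.9006     0.02584
  C           0.03634    -0.02423
  E             0.937    0.001616
  solve Keq expr → x = -0.01211; check Q = 3.1730e-06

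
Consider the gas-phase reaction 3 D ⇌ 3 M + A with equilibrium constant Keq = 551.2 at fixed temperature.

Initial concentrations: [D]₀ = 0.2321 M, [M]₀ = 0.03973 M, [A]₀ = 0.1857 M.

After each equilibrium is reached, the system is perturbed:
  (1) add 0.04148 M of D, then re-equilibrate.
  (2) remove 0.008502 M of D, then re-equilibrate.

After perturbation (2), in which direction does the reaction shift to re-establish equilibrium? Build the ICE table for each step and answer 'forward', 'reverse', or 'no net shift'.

Q₀ = 9.3141e-04 vs Keq = 551.2 ⇒ Q<K, forward
Step 1:
                  D         M         A
  I          0.2321   0.03973    0.1857
  C         -0.2125    0.2125   0.07085
  E         0.01955    0.2523    0.2565
  solve Keq expr → x = 0.07085; check Q = 551.2
Then add 0.04148 M of D.
Step 2:
                  D         M         A
  I         0.06103    0.2523    0.2565
  C        -0.03816   0.03816   0.01272
  E         0.02287    0.2904    0.2693
  solve Keq expr → x = 0.01272; check Q = 551.2
Then remove 0.008502 M of D.
Step 3:
                  D         M         A
  I         0.01437    0.2904    0.2693
  C        0.007815 -0.007815 -0.002605
  E         0.02219    0.2826    0.2667
  solve Keq expr → x = -0.002605; check Q = 551.2

Direction: reverse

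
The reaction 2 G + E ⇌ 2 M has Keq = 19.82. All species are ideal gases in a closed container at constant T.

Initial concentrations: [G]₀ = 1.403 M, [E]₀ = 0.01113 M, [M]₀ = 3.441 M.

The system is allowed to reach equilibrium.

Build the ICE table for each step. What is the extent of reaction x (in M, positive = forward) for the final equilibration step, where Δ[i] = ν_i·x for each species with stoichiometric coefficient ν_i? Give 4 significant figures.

Q₀ = 540.5 vs Keq = 19.82 ⇒ Q>K, reverse
Step 1:
                   G          E          M
  I            1.403    0.01113      3.441
  C            0.313     0.1565     -0.313
  E            1.716     0.1676      3.128
  solve Keq expr → x = -0.1565; check Q = 19.82

x = -0.1565 M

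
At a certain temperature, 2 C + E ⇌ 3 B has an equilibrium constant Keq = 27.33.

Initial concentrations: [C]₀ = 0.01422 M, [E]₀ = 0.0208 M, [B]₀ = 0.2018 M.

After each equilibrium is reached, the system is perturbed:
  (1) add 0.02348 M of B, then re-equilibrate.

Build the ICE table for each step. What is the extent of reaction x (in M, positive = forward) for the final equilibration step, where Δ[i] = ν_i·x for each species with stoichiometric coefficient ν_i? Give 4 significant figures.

x = -0.002986 M

Q₀ = 1954 vs Keq = 27.33 ⇒ Q>K, reverse
Step 1:
                    C           E           B
  init        0.01422      0.0208      0.2018
  Δ           0.03828     0.01914    -0.05743
  eq           0.0525     0.03994      0.1444
  solve Keq expr → x = -0.01914; check Q = 27.33
Then add 0.02348 M of B.
Step 2:
                    C           E           B
  init         0.0525     0.03994      0.1679
  Δ          0.005972    0.002986   -0.008958
  eq          0.05848     0.04293      0.1589
  solve Keq expr → x = -0.002986; check Q = 27.33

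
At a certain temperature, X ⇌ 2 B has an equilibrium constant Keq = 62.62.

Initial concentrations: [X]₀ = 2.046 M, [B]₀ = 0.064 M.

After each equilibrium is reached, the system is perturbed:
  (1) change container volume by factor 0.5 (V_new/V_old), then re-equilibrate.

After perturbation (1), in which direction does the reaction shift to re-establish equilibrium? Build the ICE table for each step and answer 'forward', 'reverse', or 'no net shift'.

Q₀ = 0.002002 vs Keq = 62.62 ⇒ Q<K, forward
Step 1:
                  X         B
  init        2.046     0.064
  Δ          -1.826     3.651
  eq         0.2204     3.715
  solve Keq expr → x = 1.826; check Q = 62.62
Then change container volume by factor 0.5 (V_new/V_old).
Step 2:
                  X         B
  init       0.4408      7.43
  Δ          0.3029   -0.6058
  eq         0.7438     6.824
  solve Keq expr → x = -0.3029; check Q = 62.62

Direction: reverse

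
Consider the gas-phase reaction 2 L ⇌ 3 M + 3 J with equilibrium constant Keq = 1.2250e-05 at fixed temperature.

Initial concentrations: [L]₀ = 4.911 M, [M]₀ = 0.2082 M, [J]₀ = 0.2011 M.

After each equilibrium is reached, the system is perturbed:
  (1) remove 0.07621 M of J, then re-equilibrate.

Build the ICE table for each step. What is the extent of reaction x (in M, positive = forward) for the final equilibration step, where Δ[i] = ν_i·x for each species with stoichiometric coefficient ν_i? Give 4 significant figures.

Q₀ = 3.0433e-06 vs Keq = 1.2250e-05 ⇒ Q<K, forward
Step 1:
                   L          M          J
  Initial      4.911     0.2082     0.2011
  Change    -0.03522    0.05283    0.05283
  Equil        4.876      0.261     0.2539
  solve Keq expr → x = 0.01761; check Q = 1.2250e-05
Then remove 0.07621 M of J.
Step 2:
                   L          M          J
  Initial      4.876      0.261     0.1777
  Change     -0.0273    0.04095    0.04095
  Equil        4.848      0.302     0.2187
  solve Keq expr → x = 0.01365; check Q = 1.2250e-05

x = 0.01365 M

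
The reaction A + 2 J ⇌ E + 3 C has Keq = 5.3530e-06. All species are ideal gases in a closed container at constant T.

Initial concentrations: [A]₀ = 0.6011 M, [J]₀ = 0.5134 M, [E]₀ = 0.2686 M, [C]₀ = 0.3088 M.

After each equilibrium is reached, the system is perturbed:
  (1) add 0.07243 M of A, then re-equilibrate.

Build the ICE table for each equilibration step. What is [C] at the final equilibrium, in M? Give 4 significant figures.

[C]_eq = 0.02275 M

Q₀ = 0.04992 vs Keq = 5.3530e-06 ⇒ Q>K, reverse
Step 1:
                    A           J           E           C
  Initial      0.6011      0.5134      0.2686      0.3088
  Change      0.09559      0.1912    -0.09559     -0.2868
  Equil        0.6967      0.7046       0.173     0.02204
  solve Keq expr → x = -0.09559; check Q = 5.3530e-06
Then add 0.07243 M of A.
Step 2:
                    A           J           E           C
  Initial      0.7691      0.7046       0.173     0.02204
  Change  -2.3851e-04 -4.7702e-04  2.3851e-04  7.1554e-04
  Equil        0.7689      0.7041      0.1733     0.02275
  solve Keq expr → x = 2.3851e-04; check Q = 5.3530e-06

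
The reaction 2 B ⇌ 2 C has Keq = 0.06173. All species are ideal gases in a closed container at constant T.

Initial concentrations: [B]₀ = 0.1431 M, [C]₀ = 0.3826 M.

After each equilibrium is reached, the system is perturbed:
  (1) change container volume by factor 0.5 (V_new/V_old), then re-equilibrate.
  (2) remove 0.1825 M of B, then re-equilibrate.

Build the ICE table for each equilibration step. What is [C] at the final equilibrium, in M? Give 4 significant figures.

[C]_eq = 0.1729 M

Q₀ = 7.148 vs Keq = 0.06173 ⇒ Q>K, reverse
Step 1:
                   B          C
  Initial     0.1431     0.3826
  Change       0.278     -0.278
  Equil       0.4211     0.1046
  solve Keq expr → x = -0.139; check Q = 0.06173
Then change container volume by factor 0.5 (V_new/V_old).
Step 2:
                   B          C
  Initial     0.8422     0.2092
  Change           0          0
  Equil       0.8422     0.2092
  solve Keq expr → x = 0; check Q = 0.06173
Then remove 0.1825 M of B.
Step 3:
                   B          C
  Initial     0.6597     0.2092
  Change     0.03632   -0.03632
  Equil        0.696     0.1729
  solve Keq expr → x = -0.01816; check Q = 0.06173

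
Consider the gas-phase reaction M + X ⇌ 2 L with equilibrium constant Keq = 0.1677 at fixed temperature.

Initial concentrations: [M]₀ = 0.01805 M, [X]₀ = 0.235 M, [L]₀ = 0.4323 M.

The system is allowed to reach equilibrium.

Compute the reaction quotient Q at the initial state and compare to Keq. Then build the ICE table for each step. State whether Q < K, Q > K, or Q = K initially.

Q₀ = 44.06 vs Keq = 0.1677 ⇒ Q>K, reverse
Step 1:
                  M         X         L
  init      0.01805     0.235    0.4323
  Δ          0.1615    0.1615    -0.323
  eq         0.1796    0.3965    0.1093
  solve Keq expr → x = -0.1615; check Q = 0.1677

Q₀ = 44.06; Q > K (proceeds reverse)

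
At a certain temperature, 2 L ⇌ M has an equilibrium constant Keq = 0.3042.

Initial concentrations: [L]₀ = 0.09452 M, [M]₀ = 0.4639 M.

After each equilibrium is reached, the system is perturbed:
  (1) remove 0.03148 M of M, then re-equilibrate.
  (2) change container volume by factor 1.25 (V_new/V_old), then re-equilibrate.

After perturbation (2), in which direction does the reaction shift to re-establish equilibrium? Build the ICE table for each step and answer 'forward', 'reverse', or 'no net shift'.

Q₀ = 51.93 vs Keq = 0.3042 ⇒ Q>K, reverse
Step 1:
                    L           M
  init        0.09452      0.4639
  Δ            0.6185     -0.3092
  eq            0.713      0.1547
  solve Keq expr → x = -0.3092; check Q = 0.3042
Then remove 0.03148 M of M.
Step 2:
                    L           M
  init          0.713      0.1232
  Δ          -0.03409     0.01705
  eq           0.6789      0.1402
  solve Keq expr → x = 0.01705; check Q = 0.3042
Then change container volume by factor 1.25 (V_new/V_old).
Step 3:
                    L           M
  init         0.5431      0.1122
  Δ           0.02675    -0.01338
  eq           0.5699      0.0988
  solve Keq expr → x = -0.01338; check Q = 0.3042

Direction: reverse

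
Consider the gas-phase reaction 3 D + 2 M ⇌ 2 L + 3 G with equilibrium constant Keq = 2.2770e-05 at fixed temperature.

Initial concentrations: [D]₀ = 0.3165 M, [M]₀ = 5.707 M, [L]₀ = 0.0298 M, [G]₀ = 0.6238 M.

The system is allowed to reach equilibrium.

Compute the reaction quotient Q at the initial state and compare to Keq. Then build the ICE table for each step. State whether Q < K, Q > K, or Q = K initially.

Q₀ = 2.0875e-04 vs Keq = 2.2770e-05 ⇒ Q>K, reverse
Step 1:
                    D           M           L           G
  init         0.3165       5.707      0.0298      0.6238
  Δ           0.02683     0.01789    -0.01789    -0.02683
  eq           0.3433       5.725     0.01191       0.597
  solve Keq expr → x = -0.008943; check Q = 2.2770e-05

Q₀ = 2.0875e-04; Q > K (proceeds reverse)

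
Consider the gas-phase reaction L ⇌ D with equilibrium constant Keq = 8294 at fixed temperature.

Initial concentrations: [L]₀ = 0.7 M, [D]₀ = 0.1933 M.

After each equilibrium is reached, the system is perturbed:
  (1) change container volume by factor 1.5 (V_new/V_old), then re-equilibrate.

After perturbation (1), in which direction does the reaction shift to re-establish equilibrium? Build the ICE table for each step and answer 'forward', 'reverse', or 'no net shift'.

Direction: no net shift

Q₀ = 0.2761 vs Keq = 8294 ⇒ Q<K, forward
Step 1:
                  L         D
  init          0.7    0.1933
  Δ         -0.6999    0.6999
  eq      1.0769e-04    0.8932
  solve Keq expr → x = 0.6999; check Q = 8294
Then change container volume by factor 1.5 (V_new/V_old).
Step 2:
                  L         D
  init    7.1794e-05    0.5955
  Δ               0         0
  eq      7.1794e-05    0.5955
  solve Keq expr → x = 0; check Q = 8294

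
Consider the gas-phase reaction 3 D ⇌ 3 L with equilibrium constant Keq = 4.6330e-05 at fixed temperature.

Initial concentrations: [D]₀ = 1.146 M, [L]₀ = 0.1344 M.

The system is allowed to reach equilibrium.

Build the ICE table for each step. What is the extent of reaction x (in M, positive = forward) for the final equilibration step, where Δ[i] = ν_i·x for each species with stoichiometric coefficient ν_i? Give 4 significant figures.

x = -0.03 M

Q₀ = 0.001613 vs Keq = 4.6330e-05 ⇒ Q>K, reverse
Step 1:
                  D         L
  init        1.146    0.1344
  Δ         0.09001  -0.09001
  eq          1.236   0.04439
  solve Keq expr → x = -0.03; check Q = 4.6330e-05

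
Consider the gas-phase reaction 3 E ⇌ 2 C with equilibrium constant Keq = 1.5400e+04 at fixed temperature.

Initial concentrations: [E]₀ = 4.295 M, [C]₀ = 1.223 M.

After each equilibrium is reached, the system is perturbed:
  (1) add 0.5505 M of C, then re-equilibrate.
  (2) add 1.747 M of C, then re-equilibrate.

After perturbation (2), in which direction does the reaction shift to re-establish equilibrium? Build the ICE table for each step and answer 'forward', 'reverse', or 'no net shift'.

Q₀ = 0.01888 vs Keq = 1.5400e+04 ⇒ Q<K, forward
Step 1:
                  E         C
  I           4.295     1.223
  C          -4.193     2.796
  E          0.1016     4.019
  solve Keq expr → x = 1.398; check Q = 1.5400e+04
Then add 0.5505 M of C.
Step 2:
                  E         C
  I          0.1016     4.569
  C        0.008982 -0.005988
  E          0.1106     4.563
  solve Keq expr → x = -0.002994; check Q = 1.5400e+04
Then add 1.747 M of C.
Step 3:
                  E         C
  I          0.1106      6.31
  C         0.02642  -0.01761
  E           0.137     6.293
  solve Keq expr → x = -0.008806; check Q = 1.5400e+04

Direction: reverse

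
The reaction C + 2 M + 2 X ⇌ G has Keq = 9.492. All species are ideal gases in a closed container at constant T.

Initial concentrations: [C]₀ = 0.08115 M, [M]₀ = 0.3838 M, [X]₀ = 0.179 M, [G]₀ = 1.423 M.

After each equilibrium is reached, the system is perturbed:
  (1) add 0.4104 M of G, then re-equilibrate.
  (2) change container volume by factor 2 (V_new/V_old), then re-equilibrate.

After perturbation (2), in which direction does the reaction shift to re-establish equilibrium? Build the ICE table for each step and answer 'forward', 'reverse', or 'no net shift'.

Q₀ = 3715 vs Keq = 9.492 ⇒ Q>K, reverse
Step 1:
                  C         M         X         G
  I         0.08115    0.3838     0.179     1.423
  C          0.2525     0.505     0.505   -0.2525
  E          0.3337    0.8888     0.684      1.17
  solve Keq expr → x = -0.2525; check Q = 9.492
Then add 0.4104 M of G.
Step 2:
                  C         M         X         G
  I          0.3337    0.8888     0.684     1.581
  C          0.0221   0.04421   0.04421   -0.0221
  E          0.3558     0.933    0.7282     1.559
  solve Keq expr → x = -0.0221; check Q = 9.492
Then change container volume by factor 2 (V_new/V_old).
Step 3:
                  C         M         X         G
  I          0.1779    0.4665    0.3641    0.7794
  C          0.1347    0.2694    0.2694   -0.1347
  E          0.3126    0.7359    0.6335    0.6447
  solve Keq expr → x = -0.1347; check Q = 9.492

Direction: reverse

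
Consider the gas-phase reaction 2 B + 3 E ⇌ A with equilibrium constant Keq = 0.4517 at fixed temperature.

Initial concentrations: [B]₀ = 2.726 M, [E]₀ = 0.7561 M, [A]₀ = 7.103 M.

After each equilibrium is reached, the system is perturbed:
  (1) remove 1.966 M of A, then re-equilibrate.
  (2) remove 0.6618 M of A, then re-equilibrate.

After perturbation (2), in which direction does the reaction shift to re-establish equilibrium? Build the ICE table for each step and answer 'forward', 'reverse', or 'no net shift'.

Q₀ = 2.211 vs Keq = 0.4517 ⇒ Q>K, reverse
Step 1:
                  B         E         A
  Initial     2.726    0.7561     7.103
  Change     0.2905    0.4357   -0.1452
  Equil       3.016     1.192     6.958
  solve Keq expr → x = -0.1452; check Q = 0.4517
Then remove 1.966 M of A.
Step 2:
                  B         E         A
  Initial     3.016     1.192     4.992
  Change   -0.07029   -0.1054   0.03515
  Equil       2.946     1.086     5.027
  solve Keq expr → x = 0.03515; check Q = 0.4517
Then remove 0.6618 M of A.
Step 3:
                  B         E         A
  Initial     2.946     1.086     4.365
  Change   -0.02811  -0.04217   0.01406
  Equil       2.918     1.044     4.379
  solve Keq expr → x = 0.01406; check Q = 0.4517

Direction: forward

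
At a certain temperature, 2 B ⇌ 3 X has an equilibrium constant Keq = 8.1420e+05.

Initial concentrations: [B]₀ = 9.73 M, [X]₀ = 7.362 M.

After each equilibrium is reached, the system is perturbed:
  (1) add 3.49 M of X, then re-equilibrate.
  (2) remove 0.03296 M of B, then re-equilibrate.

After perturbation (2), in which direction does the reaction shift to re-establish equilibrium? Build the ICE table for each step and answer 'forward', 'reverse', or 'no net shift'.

Direction: reverse

Q₀ = 4.215 vs Keq = 8.1420e+05 ⇒ Q<K, forward
Step 1:
                    B           X
  init           9.73       7.362
  Δ            -9.617       14.43
  eq           0.1127       21.79
  solve Keq expr → x = 4.809; check Q = 8.1420e+05
Then add 3.49 M of X.
Step 2:
                    B           X
  init         0.1127       25.28
  Δ           0.02779    -0.04168
  eq           0.1405       25.24
  solve Keq expr → x = -0.01389; check Q = 8.1420e+05
Then remove 0.03296 M of B.
Step 3:
                    B           X
  init         0.1075       25.24
  Δ           0.03255    -0.04883
  eq           0.1401       25.19
  solve Keq expr → x = -0.01628; check Q = 8.1420e+05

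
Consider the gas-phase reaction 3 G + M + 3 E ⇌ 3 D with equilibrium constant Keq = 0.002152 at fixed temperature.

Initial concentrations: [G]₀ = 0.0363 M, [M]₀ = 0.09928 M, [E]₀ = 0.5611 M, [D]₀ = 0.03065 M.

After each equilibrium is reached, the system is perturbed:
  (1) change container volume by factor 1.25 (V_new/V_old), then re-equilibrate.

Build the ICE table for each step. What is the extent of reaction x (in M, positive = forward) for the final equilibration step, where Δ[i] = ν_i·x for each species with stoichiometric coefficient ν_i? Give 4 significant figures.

Q₀ = 34.32 vs Keq = 0.002152 ⇒ Q>K, reverse
Step 1:
                   G          M          E          D
  I           0.0363    0.09928     0.5611    0.03065
  C           0.0283   0.009435     0.0283    -0.0283
  E           0.0646     0.1087     0.5894   0.002346
  solve Keq expr → x = -0.009435; check Q = 0.002152
Then change container volume by factor 1.25 (V_new/V_old).
Step 2:
                   G          M          E          D
  I          0.05168    0.08697     0.4715   0.001877
  C       4.6818e-04 1.5606e-04 4.6818e-04 -4.6818e-04
  E          0.05215    0.08713      0.472   0.001409
  solve Keq expr → x = -1.5606e-04; check Q = 0.002152

x = -1.5606e-04 M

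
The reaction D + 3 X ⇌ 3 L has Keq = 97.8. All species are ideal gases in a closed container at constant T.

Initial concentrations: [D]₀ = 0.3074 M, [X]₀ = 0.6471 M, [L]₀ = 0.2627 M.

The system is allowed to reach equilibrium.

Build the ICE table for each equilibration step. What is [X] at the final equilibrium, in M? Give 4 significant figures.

[X]_eq = 0.2539 M

Q₀ = 0.2177 vs Keq = 97.8 ⇒ Q<K, forward
Step 1:
                   D          X          L
  init        0.3074     0.6471     0.2627
  Δ          -0.1311    -0.3932     0.3932
  eq          0.1763     0.2539     0.6559
  solve Keq expr → x = 0.1311; check Q = 97.8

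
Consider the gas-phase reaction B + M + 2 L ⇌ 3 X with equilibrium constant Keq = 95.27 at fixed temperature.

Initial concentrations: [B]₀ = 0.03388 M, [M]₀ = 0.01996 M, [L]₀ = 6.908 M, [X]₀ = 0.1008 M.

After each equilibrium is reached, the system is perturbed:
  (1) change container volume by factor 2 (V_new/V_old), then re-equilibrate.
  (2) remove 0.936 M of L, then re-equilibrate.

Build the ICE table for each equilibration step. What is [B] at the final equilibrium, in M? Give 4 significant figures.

Q₀ = 0.03174 vs Keq = 95.27 ⇒ Q<K, forward
Step 1:
                  B         M         L         X
  init      0.03388   0.01996     6.908    0.1008
  Δ        -0.01989  -0.01989  -0.03979   0.05968
  eq        0.01399 6.5759e-05     6.868    0.1605
  solve Keq expr → x = 0.01989; check Q = 95.27
Then change container volume by factor 2 (V_new/V_old).
Step 2:
                  B         M         L         X
  init     0.006993 3.2880e-05     3.434   0.08024
  Δ       3.2337e-05 3.2337e-05 6.4674e-05 -9.7012e-05
  eq       0.007025 6.5217e-05     3.434   0.08014
  solve Keq expr → x = -3.2337e-05; check Q = 95.27
Then remove 0.936 M of L.
Step 3:
                  B         M         L         X
  init     0.007025 6.5217e-05     2.498   0.08014
  Δ       5.6264e-05 5.6264e-05 1.1253e-04 -1.6879e-04
  eq       0.007081 1.2148e-04     2.498   0.07998
  solve Keq expr → x = -5.6264e-05; check Q = 95.27

[B]_eq = 0.007081 M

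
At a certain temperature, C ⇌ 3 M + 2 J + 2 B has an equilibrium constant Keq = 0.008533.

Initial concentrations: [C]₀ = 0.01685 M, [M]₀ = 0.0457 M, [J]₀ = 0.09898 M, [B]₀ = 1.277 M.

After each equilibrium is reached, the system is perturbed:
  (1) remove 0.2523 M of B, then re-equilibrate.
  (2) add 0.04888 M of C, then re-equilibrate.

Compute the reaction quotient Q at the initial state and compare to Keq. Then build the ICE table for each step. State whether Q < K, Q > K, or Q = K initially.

Q₀ = 9.0495e-05 vs Keq = 0.008533 ⇒ Q<K, forward
Step 1:
                    C           M           J           B
  Initial     0.01685      0.0457     0.09898       1.277
  Change     -0.01452     0.04356     0.02904     0.02904
  Equil       0.00233     0.08926       0.128       1.306
  solve Keq expr → x = 0.01452; check Q = 0.008533
Then remove 0.2523 M of B.
Step 2:
                    C           M           J           B
  Initial     0.00233     0.08926       0.128       1.054
  Change  -6.7010e-04     0.00201     0.00134     0.00134
  Equil       0.00166     0.09127      0.1294       1.055
  solve Keq expr → x = 6.7010e-04; check Q = 0.008533
Then add 0.04888 M of C.
Step 3:
                    C           M           J           B
  Initial     0.05054     0.09127      0.1294       1.055
  Change     -0.02657     0.07972     0.05315     0.05315
  Equil       0.02397       0.171      0.1825       1.108
  solve Keq expr → x = 0.02657; check Q = 0.008533

Q₀ = 9.0495e-05; Q < K (proceeds forward)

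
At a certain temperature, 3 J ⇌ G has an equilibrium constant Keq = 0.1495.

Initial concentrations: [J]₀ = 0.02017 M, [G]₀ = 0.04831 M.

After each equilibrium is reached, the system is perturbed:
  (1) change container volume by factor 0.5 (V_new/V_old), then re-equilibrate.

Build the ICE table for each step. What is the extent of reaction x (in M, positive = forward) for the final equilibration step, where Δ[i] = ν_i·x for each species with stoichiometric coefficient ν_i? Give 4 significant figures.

Q₀ = 5887 vs Keq = 0.1495 ⇒ Q>K, reverse
Step 1:
                  J         G
  I         0.02017   0.04831
  C           0.143  -0.04766
  E          0.1632 6.4926e-04
  solve Keq expr → x = -0.04766; check Q = 0.1495
Then change container volume by factor 0.5 (V_new/V_old).
Step 2:
                  J         G
  I          0.3263  0.001299
  C        -0.01026  0.003421
  E           0.316  0.004719
  solve Keq expr → x = 0.003421; check Q = 0.1495

x = 0.003421 M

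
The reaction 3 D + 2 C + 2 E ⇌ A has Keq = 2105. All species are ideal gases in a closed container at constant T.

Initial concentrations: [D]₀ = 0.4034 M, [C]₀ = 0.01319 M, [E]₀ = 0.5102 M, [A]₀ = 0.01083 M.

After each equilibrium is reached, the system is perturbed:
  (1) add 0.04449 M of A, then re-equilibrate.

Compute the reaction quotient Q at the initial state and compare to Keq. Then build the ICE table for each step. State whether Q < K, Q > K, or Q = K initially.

Q₀ = 3643; Q > K (proceeds reverse)

Q₀ = 3643 vs Keq = 2105 ⇒ Q>K, reverse
Step 1:
                   D          C          E          A
  I           0.4034    0.01319     0.5102    0.01083
  C         0.004068   0.002712   0.002712  -0.001356
  E           0.4075     0.0159     0.5129   0.009474
  solve Keq expr → x = -0.001356; check Q = 2105
Then add 0.04449 M of A.
Step 2:
                   D          C          E          A
  I           0.4075     0.0159     0.5129    0.05396
  C          0.02321    0.01548    0.01548  -0.007738
  E           0.4307    0.03138     0.5284    0.04623
  solve Keq expr → x = -0.007738; check Q = 2105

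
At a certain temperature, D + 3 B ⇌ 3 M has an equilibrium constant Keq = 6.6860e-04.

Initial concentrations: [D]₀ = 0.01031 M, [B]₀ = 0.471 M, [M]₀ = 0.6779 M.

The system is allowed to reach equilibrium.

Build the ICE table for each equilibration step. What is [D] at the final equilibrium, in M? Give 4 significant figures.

[D]_eq = 0.2172 M

Q₀ = 289.2 vs Keq = 6.6860e-04 ⇒ Q>K, reverse
Step 1:
                  D         B         M
  init      0.01031     0.471    0.6779
  Δ          0.2068    0.6205   -0.6205
  eq         0.2172     1.092   0.05737
  solve Keq expr → x = -0.2068; check Q = 6.6860e-04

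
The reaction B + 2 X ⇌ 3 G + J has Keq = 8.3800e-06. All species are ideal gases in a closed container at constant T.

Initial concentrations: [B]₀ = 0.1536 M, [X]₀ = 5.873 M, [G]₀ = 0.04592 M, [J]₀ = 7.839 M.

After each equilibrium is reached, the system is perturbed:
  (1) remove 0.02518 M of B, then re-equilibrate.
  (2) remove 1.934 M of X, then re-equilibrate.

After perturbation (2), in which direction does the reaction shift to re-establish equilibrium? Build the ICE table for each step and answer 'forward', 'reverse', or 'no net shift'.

Q₀ = 1.4327e-04 vs Keq = 8.3800e-06 ⇒ Q>K, reverse
Step 1:
                  B         X         G         J
  I          0.1536     5.873   0.04592     7.839
  C        0.009233   0.01847   -0.0277 -0.009233
  E          0.1628     5.891   0.01822      7.83
  solve Keq expr → x = -0.009233; check Q = 8.3800e-06
Then remove 0.02518 M of B.
Step 2:
                  B         X         G         J
  I          0.1377     5.891   0.01822      7.83
  C       3.2572e-04 6.5144e-04 -9.7716e-04 -3.2572e-04
  E           0.138     5.892   0.01724     7.829
  solve Keq expr → x = -3.2572e-04; check Q = 8.3800e-06
Then remove 1.934 M of X.
Step 3:
                  B         X         G         J
  I           0.138     3.958   0.01724     7.829
  C        0.001323  0.002646 -0.003968 -0.001323
  E          0.1393     3.961   0.01327     7.828
  solve Keq expr → x = -0.001323; check Q = 8.3800e-06

Direction: reverse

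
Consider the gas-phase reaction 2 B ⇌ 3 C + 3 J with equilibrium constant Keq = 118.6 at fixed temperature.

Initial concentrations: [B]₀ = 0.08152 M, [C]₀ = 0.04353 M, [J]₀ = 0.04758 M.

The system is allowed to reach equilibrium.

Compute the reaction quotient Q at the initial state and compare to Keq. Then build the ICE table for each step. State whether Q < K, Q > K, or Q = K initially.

Q₀ = 1.3369e-06 vs Keq = 118.6 ⇒ Q<K, forward
Step 1:
                   B          C          J
  init       0.08152    0.04353    0.04758
  Δ         -0.08109     0.1216     0.1216
  eq      4.2905e-04     0.1652     0.1692
  solve Keq expr → x = 0.04055; check Q = 118.6

Q₀ = 1.3369e-06; Q < K (proceeds forward)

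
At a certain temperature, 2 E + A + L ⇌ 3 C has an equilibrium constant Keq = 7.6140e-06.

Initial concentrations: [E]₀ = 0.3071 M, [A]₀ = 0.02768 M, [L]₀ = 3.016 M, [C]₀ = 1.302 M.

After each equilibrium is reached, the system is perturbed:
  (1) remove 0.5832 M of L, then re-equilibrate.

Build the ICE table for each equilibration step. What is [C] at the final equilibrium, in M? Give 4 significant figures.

Q₀ = 280.3 vs Keq = 7.6140e-06 ⇒ Q>K, reverse
Step 1:
                   E          A          L          C
  Initial     0.3071    0.02768      3.016      1.302
  Change      0.8512     0.4256     0.4256     -1.277
  Equil        1.158     0.4533      3.442    0.02517
  solve Keq expr → x = -0.4256; check Q = 7.6140e-06
Then remove 0.5832 M of L.
Step 2:
                   E          A          L          C
  Initial      1.158     0.4533      2.858    0.02517
  Change  9.9121e-04 4.9560e-04 4.9560e-04  -0.001487
  Equil        1.159     0.4538      2.859    0.02368
  solve Keq expr → x = -4.9560e-04; check Q = 7.6140e-06

[C]_eq = 0.02368 M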